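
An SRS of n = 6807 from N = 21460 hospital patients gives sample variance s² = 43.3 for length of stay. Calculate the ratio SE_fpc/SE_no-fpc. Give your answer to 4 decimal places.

0.8263

f = n/N = 6807/21460 = 0.31719478.
SE_no-fpc = √(s²/n) = 0.079756497; SE_fpc = √((1−f)s²/n) = 0.065904412.
Ratio = √(1−f) = 0.82632029.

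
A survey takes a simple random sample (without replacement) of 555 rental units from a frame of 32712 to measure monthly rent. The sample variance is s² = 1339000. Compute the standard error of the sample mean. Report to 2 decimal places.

Under SRS without replacement, Var(ȳ) = (1 − f)·s²/n with f = n/N = 555/32712 = 0.01696625.
Var(ȳ) = (1 − 0.01696625)·1339000/555 = 0.98303375·2412.6126 = 2371.6796.
SE(ȳ) = √(2371.6796) = 48.70.

48.70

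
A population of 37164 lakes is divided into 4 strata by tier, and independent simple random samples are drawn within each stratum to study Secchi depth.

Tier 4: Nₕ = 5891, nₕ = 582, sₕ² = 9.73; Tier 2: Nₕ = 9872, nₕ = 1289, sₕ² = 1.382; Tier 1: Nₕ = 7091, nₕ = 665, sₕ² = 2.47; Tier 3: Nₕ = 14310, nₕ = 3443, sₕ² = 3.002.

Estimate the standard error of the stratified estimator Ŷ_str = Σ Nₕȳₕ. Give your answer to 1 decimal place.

958.4

Var(Ŷ_str) = Σₕ Nₕ²(1 − fₕ)sₕ²/nₕ.
Tier 4: 5891²·(1 − 582/5891)·9.73/582 = 522867.45.
Tier 2: 9872²·(1 − 1289/9872)·1.382/1289 = 90844.656.
Tier 1: 7091²·(1 − 665/7091)·2.47/665 = 169247.99.
Tier 3: 14310²·(1 − 3443/14310)·3.002/3443 = 135588.53.
Sum = 918548.63.
SE = √(918548.63) = 958.4.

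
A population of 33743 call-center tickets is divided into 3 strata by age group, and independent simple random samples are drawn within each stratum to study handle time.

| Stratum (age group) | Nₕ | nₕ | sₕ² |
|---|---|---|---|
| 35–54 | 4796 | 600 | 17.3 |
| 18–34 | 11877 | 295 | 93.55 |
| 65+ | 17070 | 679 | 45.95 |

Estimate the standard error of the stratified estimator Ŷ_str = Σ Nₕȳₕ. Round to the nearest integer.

7946

Var(Ŷ_str) = Σₕ Nₕ²(1 − fₕ)sₕ²/nₕ.
35–54: 4796²·(1 − 600/4796)·17.3/600 = 580242.46.
18–34: 11877²·(1 − 295/11877)·93.55/295 = 4.3622655 × 10^7.
65+: 17070²·(1 − 679/17070)·45.95/679 = 1.8934538 × 10^7.
Sum = 6.3137435 × 10^7.
SE = √(6.3137435 × 10^7) = 7946.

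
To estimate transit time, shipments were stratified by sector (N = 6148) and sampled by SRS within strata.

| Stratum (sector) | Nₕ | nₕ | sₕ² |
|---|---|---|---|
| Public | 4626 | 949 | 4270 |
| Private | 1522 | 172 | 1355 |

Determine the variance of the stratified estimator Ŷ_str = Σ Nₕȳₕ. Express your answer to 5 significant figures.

Var(Ŷ_str) = Σₕ Nₕ²(1 − fₕ)sₕ²/nₕ.
Public: 4626²·(1 − 949/4626)·4270/949 = 7.6535147 × 10^7.
Private: 1522²·(1 − 172/1522)·1355/172 = 1.6186735 × 10^7.
Sum = 9.2721882 × 10^7.

9.2722 × 10^7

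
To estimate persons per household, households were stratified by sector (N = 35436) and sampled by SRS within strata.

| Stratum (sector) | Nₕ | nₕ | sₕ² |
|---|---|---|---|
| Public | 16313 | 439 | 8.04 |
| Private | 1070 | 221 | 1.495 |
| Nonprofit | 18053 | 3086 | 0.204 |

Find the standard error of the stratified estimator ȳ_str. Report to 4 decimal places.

0.0616

Var(ȳ_str) = Σₕ Wₕ²(1 − fₕ)sₕ²/nₕ with Wₕ = Nₕ/N, N = 35436.
Public: Wₕ = 0.46035106; term = 0.46035106²·(1 − 0.02691105)·8.04/439 = 0.0037767858.
Private: Wₕ = 0.03019528; term = 0.03019528²·(1 − 0.20654206)·1.495/221 = 4.8938539 × 10^-6.
Nonprofit: Wₕ = 0.50945366; term = 0.50945366²·(1 − 0.17094112)·0.204/3086 = 1.4224238 × 10^-5.
Sum = 0.0037959039.
SE = √(0.0037959039) = 0.0616.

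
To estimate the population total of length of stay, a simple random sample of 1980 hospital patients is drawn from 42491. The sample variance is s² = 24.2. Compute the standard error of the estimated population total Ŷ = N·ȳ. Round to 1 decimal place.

Var(Ŷ) = N²·Var(ȳ) = N²·(1 − n/N)·s²/n.
f = 1980/42491 = 0.04659810; Var(ȳ) = 0.95340190·24.2/1980 = 0.01165269.
Var(Ŷ) = 42491² · 0.01165269 = 2.1038758 × 10^7.
SE(Ŷ) = √(2.1038758 × 10^7) = 4586.8.

4586.8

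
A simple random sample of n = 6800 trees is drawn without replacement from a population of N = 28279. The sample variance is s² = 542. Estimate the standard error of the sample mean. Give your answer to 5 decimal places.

0.24605

Under SRS without replacement, Var(ȳ) = (1 − f)·s²/n with f = n/N = 6800/28279 = 0.24046112.
Var(ȳ) = (1 − 0.24046112)·542/6800 = 0.75953888·0.079705882 = 0.060539717.
SE(ȳ) = √(0.060539717) = 0.24605.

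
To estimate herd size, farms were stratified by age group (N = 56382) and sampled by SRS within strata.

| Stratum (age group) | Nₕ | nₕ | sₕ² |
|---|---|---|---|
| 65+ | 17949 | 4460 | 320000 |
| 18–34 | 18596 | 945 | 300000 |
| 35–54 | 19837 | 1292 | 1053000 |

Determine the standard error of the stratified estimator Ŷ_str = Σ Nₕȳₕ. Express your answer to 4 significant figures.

Var(Ŷ_str) = Σₕ Nₕ²(1 − fₕ)sₕ²/nₕ.
65+: 17949²·(1 − 4460/17949)·320000/4460 = 1.7371412 × 10^10.
18–34: 18596²·(1 − 945/18596)·300000/945 = 1.0420254 × 10^11.
35–54: 19837²·(1 − 1292/19837)·1053000/1292 = 2.9982558 × 10^11.
Sum = 4.2139953 × 10^11.
SE = √(4.2139953 × 10^11) = 649200.

649200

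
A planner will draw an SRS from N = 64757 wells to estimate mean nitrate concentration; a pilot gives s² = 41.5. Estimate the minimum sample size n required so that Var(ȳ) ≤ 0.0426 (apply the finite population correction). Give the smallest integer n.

Without fpc, n₀ = s²/D = 41.5/0.0426 = 974.1784.
With fpc, (1 − n/N)·s²/n ≤ D requires n ≥ n₀/(1 + n₀/N) = 974.1784/(1 + 974.1784/64757) = 959.7404.
Rounding up, n = 960.

960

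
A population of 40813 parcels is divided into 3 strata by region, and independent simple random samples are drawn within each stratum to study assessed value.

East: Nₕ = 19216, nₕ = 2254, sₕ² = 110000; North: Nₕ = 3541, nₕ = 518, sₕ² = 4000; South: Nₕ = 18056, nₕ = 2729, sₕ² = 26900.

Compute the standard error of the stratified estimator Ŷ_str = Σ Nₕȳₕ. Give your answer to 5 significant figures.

136810

Var(Ŷ_str) = Σₕ Nₕ²(1 − fₕ)sₕ²/nₕ.
East: 19216²·(1 − 2254/19216)·110000/2254 = 1.5906654 × 10^10.
North: 3541²·(1 − 518/3541)·4000/518 = 8.2659792 × 10^7.
South: 18056²·(1 − 2729/18056)·26900/2729 = 2.7278937 × 10^9.
Sum = 1.8717207 × 10^10.
SE = √(1.8717207 × 10^10) = 136810.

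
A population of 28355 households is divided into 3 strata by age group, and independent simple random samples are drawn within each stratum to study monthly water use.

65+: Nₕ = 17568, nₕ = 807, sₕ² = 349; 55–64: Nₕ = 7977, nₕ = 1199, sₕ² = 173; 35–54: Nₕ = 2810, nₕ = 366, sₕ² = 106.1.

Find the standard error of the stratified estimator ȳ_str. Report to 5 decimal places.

0.41299

Var(ȳ_str) = Σₕ Wₕ²(1 − fₕ)sₕ²/nₕ with Wₕ = Nₕ/N, N = 28355.
65+: Wₕ = 0.61957327; term = 0.61957327²·(1 − 0.04593579)·349/807 = 0.15838529.
55–64: Wₕ = 0.28132604; term = 0.28132604²·(1 − 0.15030713)·173/1199 = 0.0097030613.
35–54: Wₕ = 0.09910069; term = 0.09910069²·(1 − 0.13024911)·106.1/366 = 0.0024761817.
Sum = 0.17056453.
SE = √(0.17056453) = 0.41299.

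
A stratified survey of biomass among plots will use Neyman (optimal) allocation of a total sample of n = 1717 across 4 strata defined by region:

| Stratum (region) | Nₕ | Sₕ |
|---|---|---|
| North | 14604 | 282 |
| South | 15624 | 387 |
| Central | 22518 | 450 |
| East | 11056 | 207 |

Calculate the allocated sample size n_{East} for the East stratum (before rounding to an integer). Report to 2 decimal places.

173.98

Neyman allocation: nₕ = n·NₕSₕ / Σⱼ NⱼSⱼ.
Σ NⱼSⱼ = 14604·282 + 15624·387 + 22518·450 + 11056·207 = 2.2586508 × 10^7.
n_{East} = 1717·11056·207 / (2.2586508 × 10^7) = 173.98.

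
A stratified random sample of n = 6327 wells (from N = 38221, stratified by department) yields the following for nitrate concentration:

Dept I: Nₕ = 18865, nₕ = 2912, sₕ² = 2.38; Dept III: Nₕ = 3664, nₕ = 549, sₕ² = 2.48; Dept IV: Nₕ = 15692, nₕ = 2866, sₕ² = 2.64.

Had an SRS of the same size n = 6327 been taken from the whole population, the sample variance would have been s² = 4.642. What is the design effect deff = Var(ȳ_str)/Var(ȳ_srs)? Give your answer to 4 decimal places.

0.5400

Var(ȳ_str) = Σ Wₕ²(1−fₕ)sₕ²/nₕ with Wₕ = Nₕ/38221:
  Dept I: (18865/38221)²·(1−2912/18865)·2.38/2912 = 1.6837619 × 10^-4
  Dept III: (3664/38221)²·(1−549/3664)·2.48/549 = 3.5293015 × 10^-5
  Dept IV: (15692/38221)²·(1−2866/15692)·2.64/2866 = 1.2690922 × 10^-4
  → Var(ȳ_str) = 3.3057843 × 10^-4.
Var(ȳ_srs) = (1 − 6327/38221)·4.642/6327 = 6.1222949 × 10^-4.
deff = (3.3057843 × 10^-4) / (6.1222949 × 10^-4) = 0.5400.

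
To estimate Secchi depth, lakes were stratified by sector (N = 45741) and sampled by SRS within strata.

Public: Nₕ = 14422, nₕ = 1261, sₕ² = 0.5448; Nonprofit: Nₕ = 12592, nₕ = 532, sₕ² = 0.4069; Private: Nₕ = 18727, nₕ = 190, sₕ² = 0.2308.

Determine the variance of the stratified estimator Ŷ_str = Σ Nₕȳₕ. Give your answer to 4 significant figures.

619800

Var(Ŷ_str) = Σₕ Nₕ²(1 − fₕ)sₕ²/nₕ.
Public: 14422²·(1 − 1261/14422)·0.5448/1261 = 82004.256.
Nonprofit: 12592²·(1 − 532/12592)·0.4069/532 = 116149.7.
Private: 18727²·(1 − 190/18727)·0.2308/190 = 421686.66.
Sum = 619840.62.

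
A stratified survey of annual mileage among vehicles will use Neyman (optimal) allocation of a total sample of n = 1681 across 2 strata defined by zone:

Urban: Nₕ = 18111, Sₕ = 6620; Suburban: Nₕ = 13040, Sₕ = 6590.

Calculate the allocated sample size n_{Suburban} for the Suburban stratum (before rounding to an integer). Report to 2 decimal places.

Neyman allocation: nₕ = n·NₕSₕ / Σⱼ NⱼSⱼ.
Σ NⱼSⱼ = 18111·6620 + 13040·6590 = 2.0582842 × 10^8.
n_{Suburban} = 1681·13040·6590 / (2.0582842 × 10^8) = 701.82.

701.82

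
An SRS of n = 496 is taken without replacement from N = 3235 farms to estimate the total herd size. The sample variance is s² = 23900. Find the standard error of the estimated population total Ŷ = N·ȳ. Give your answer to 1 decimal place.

Var(Ŷ) = N²·Var(ȳ) = N²·(1 − n/N)·s²/n.
f = 496/3235 = 0.15332303; Var(ȳ) = 0.84667697·23900/496 = 40.79754.
Var(Ŷ) = 3235² · 40.79754 = 4.2695544 × 10^8.
SE(Ŷ) = √(4.2695544 × 10^8) = 20662.9.

20662.9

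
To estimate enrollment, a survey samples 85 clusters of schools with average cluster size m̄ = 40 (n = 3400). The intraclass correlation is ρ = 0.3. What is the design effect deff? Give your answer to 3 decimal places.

12.700

deff = 1 + (40 − 1)·0.3 = 1 + 11.7 = 12.7.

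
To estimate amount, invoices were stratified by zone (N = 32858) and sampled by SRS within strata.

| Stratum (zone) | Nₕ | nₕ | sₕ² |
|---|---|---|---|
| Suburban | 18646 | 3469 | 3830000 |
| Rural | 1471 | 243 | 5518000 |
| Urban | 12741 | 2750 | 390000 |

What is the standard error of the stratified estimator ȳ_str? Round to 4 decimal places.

Var(ȳ_str) = Σₕ Wₕ²(1 − fₕ)sₕ²/nₕ with Wₕ = Nₕ/N, N = 32858.
Suburban: Wₕ = 0.56747215; term = 0.56747215²·(1 − 0.18604526)·3830000/3469 = 289.39021.
Rural: Wₕ = 0.04476840; term = 0.04476840²·(1 − 0.16519375)·5518000/243 = 37.993055.
Urban: Wₕ = 0.38775945; term = 0.38775945²·(1 − 0.21583863)·390000/2750 = 16.720996.
Sum = 344.10426.
SE = √(344.10426) = 18.5500.

18.5500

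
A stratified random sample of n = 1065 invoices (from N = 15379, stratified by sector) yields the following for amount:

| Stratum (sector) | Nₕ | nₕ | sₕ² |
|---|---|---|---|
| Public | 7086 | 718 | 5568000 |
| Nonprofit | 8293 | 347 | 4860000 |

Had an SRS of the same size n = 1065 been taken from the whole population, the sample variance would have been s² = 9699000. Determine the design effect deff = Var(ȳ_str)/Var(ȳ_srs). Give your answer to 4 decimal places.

0.6349

Var(ȳ_str) = Σ Wₕ²(1−fₕ)sₕ²/nₕ with Wₕ = Nₕ/15379:
  Public: (7086/15379)²·(1−718/7086)·5568000/718 = 1479.5266
  Nonprofit: (8293/15379)²·(1−347/8293)·4860000/347 = 3902.2117
  → Var(ȳ_str) = 5381.7383.
Var(ȳ_srs) = (1 − 1065/15379)·9699000/1065 = 8476.3771.
deff = 5381.7383 / 8476.3771 = 0.6349.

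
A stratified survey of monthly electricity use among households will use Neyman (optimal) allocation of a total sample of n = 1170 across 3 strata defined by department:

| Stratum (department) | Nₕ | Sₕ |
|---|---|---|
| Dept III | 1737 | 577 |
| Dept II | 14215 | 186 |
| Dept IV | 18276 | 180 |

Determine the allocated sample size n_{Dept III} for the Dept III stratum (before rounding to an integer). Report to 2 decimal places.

169.07

Neyman allocation: nₕ = n·NₕSₕ / Σⱼ NⱼSⱼ.
Σ NⱼSⱼ = 1737·577 + 14215·186 + 18276·180 = 6.935919 × 10^6.
n_{Dept III} = 1170·1737·577 / (6.935919 × 10^6) = 169.07.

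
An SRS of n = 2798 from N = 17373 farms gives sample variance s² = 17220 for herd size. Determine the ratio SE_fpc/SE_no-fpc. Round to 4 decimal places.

0.9159

f = n/N = 2798/17373 = 0.16105451.
SE_no-fpc = √(s²/n) = 2.4808055; SE_fpc = √((1−f)s²/n) = 2.2722682.
Ratio = √(1−f) = 0.91593968.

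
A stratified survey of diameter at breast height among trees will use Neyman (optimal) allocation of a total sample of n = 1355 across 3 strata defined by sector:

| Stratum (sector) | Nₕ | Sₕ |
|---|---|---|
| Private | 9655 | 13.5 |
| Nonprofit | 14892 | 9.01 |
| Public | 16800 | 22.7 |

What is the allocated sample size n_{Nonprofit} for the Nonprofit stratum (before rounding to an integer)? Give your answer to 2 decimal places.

281.49

Neyman allocation: nₕ = n·NₕSₕ / Σⱼ NⱼSⱼ.
Σ NⱼSⱼ = 9655·13.5 + 14892·9.01 + 16800·22.7 = 645879.42.
n_{Nonprofit} = 1355·14892·9.01 / 645879.42 = 281.49.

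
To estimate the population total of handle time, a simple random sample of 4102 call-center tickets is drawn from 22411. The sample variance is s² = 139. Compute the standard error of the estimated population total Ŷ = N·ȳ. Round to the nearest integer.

3729

Var(Ŷ) = N²·Var(ȳ) = N²·(1 − n/N)·s²/n.
f = 4102/22411 = 0.18303512; Var(ȳ) = 0.81696488·139/4102 = 0.027683598.
Var(Ŷ) = 22411² · 0.027683598 = 1.3904168 × 10^7.
SE(Ŷ) = √(1.3904168 × 10^7) = 3729.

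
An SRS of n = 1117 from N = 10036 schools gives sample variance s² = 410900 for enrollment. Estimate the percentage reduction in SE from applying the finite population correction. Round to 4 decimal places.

f = n/N = 1117/10036 = 0.11129932.
SE_no-fpc = √(s²/n) = 19.179686; SE_fpc = √((1−f)s²/n) = 18.080867.
Ratio = √(1−f) = 0.94270922. Reduction = 100·(1 − 0.94270922) = 5.7291%.

5.7291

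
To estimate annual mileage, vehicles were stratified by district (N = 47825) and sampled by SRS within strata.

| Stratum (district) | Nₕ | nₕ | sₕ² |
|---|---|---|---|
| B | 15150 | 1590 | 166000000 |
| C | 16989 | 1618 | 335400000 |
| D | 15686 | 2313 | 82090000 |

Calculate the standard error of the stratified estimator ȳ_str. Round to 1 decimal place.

190.5

Var(ȳ_str) = Σₕ Wₕ²(1 − fₕ)sₕ²/nₕ with Wₕ = Nₕ/N, N = 47825.
B: Wₕ = 0.31677993; term = 0.31677993²·(1 − 0.10495050)·166000000/1590 = 9377.2032.
C: Wₕ = 0.35523262; term = 0.35523262²·(1 − 0.09523810)·335400000/1618 = 23667.071.
D: Wₕ = 0.32798745; term = 0.32798745²·(1 − 0.14745633)·82090000/2313 = 3254.9605.
Sum = 36299.235.
SE = √(36299.235) = 190.5.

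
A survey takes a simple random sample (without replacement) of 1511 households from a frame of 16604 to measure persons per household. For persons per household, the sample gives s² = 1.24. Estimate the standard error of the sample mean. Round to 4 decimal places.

Under SRS without replacement, Var(ȳ) = (1 − f)·s²/n with f = n/N = 1511/16604 = 0.09100217.
Var(ȳ) = (1 − 0.09100217)·1.24/1511 = 0.90899783·8.2064858 × 10^-4 = 7.4596778 × 10^-4.
SE(ȳ) = √(7.4596778 × 10^-4) = 0.0273.

0.0273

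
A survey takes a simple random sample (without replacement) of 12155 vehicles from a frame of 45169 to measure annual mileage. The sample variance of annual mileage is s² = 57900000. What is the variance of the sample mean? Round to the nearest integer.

Under SRS without replacement, Var(ȳ) = (1 − f)·s²/n with f = n/N = 12155/45169 = 0.26910049.
Var(ȳ) = (1 − 0.26910049)·57900000/12155 = 0.73089951·4763.4718 = 3481.6192.

3482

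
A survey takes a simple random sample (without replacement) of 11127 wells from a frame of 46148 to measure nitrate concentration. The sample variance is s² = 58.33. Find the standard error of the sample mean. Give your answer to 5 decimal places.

Under SRS without replacement, Var(ȳ) = (1 − f)·s²/n with f = n/N = 11127/46148 = 0.24111554.
Var(ȳ) = (1 − 0.24111554)·58.33/11127 = 0.75888446·0.0052422036 = 0.0039782269.
SE(ȳ) = √(0.0039782269) = 0.06307.

0.06307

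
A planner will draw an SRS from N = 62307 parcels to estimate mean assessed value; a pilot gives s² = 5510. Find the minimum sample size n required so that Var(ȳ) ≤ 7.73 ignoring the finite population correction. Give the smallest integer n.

Without fpc, n₀ = s²/D = 5510/7.73 = 712.8072.
Rounding up, n = 713.

713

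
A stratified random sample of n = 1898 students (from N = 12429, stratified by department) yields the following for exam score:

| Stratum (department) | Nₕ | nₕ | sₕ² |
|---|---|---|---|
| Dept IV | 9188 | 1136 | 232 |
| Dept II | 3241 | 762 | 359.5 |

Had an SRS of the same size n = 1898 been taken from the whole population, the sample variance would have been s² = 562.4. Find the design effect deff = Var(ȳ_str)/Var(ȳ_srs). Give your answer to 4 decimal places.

Var(ȳ_str) = Σ Wₕ²(1−fₕ)sₕ²/nₕ with Wₕ = Nₕ/12429:
  Dept IV: (9188/12429)²·(1−1136/9188)·232/1136 = 0.097805219
  Dept II: (3241/12429)²·(1−762/3241)·359.5/762 = 0.024537319
  → Var(ȳ_str) = 0.12234254.
Var(ȳ_srs) = (1 − 1898/12429)·562.4/1898 = 0.25106289.
deff = 0.12234254 / 0.25106289 = 0.4873.

0.4873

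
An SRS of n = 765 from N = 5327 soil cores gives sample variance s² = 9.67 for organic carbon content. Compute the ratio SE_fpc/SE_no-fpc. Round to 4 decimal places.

f = n/N = 765/5327 = 0.14360803.
SE_no-fpc = √(s²/n) = 0.11243008; SE_fpc = √((1−f)s²/n) = 0.10404442.
Ratio = √(1−f) = 0.92541448.

0.9254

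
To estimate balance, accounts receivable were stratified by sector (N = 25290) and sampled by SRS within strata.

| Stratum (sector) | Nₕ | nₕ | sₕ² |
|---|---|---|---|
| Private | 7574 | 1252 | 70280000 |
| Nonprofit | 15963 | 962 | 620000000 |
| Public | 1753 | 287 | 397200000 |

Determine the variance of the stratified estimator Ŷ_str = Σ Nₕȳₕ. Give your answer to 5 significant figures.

1.6057 × 10^14

Var(Ŷ_str) = Σₕ Nₕ²(1 − fₕ)sₕ²/nₕ.
Private: 7574²·(1 − 1252/7574)·70280000/1252 = 2.6878635 × 10^12.
Nonprofit: 15963²·(1 − 962/15963)·620000000/962 = 1.5433035 × 10^14.
Public: 1753²·(1 − 287/1753)·397200000/287 = 3.5566672 × 10^12.
Sum = 1.6057488 × 10^14.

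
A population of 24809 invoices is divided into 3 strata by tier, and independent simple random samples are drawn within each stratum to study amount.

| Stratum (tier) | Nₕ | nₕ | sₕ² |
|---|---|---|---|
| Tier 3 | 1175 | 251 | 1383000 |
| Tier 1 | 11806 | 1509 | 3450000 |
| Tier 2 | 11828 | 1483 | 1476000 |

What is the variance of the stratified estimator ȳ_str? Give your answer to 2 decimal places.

Var(ȳ_str) = Σₕ Wₕ²(1 − fₕ)sₕ²/nₕ with Wₕ = Nₕ/N, N = 24809.
Tier 3: Wₕ = 0.04736184; term = 0.04736184²·(1 − 0.21361702)·1383000/251 = 9.7194072.
Tier 1: Wₕ = 0.47587569; term = 0.47587569²·(1 − 0.12781636)·3450000/1509 = 451.56974.
Tier 2: Wₕ = 0.47676247; term = 0.47676247²·(1 − 0.12538045)·1476000/1483 = 197.86478.
Sum = 659.15393.

659.15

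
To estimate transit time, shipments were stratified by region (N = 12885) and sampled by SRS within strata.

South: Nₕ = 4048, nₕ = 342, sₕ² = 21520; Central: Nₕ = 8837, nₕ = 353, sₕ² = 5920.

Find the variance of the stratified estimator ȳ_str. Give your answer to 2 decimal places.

Var(ȳ_str) = Σₕ Wₕ²(1 − fₕ)sₕ²/nₕ with Wₕ = Nₕ/N, N = 12885.
South: Wₕ = 0.31416376; term = 0.31416376²·(1 − 0.08448617)·21520/342 = 5.6858217.
Central: Wₕ = 0.68583624; term = 0.68583624²·(1 − 0.03994568)·5920/353 = 7.573274.
Sum = 13.259096.

13.26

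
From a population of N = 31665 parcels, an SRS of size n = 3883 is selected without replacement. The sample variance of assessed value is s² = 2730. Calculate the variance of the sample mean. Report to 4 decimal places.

Under SRS without replacement, Var(ȳ) = (1 − f)·s²/n with f = n/N = 3883/31665 = 0.12262751.
Var(ȳ) = (1 − 0.12262751)·2730/3883 = 0.87737249·0.70306464 = 0.61684958.

0.6168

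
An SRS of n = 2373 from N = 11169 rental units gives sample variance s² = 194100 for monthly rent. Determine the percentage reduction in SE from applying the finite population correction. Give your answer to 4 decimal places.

11.2567

f = n/N = 2373/11169 = 0.21246307.
SE_no-fpc = √(s²/n) = 9.0440697; SE_fpc = √((1−f)s²/n) = 8.0260038.
Ratio = √(1−f) = 0.88743278. Reduction = 100·(1 − 0.88743278) = 11.2567%.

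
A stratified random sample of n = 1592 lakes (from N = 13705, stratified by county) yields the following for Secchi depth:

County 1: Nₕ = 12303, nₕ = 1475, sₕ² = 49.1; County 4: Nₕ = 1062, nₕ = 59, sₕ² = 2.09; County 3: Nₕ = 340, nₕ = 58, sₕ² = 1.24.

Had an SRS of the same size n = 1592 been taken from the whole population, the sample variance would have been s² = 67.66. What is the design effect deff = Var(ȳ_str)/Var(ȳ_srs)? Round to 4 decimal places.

Var(ȳ_str) = Σ Wₕ²(1−fₕ)sₕ²/nₕ with Wₕ = Nₕ/13705:
  County 1: (12303/13705)²·(1−1475/12303)·49.1/1475 = 0.023609711
  County 4: (1062/13705)²·(1−59/1062)·2.09/59 = 2.0089154 × 10^-4
  County 3: (340/13705)²·(1−58/340)·1.24/58 = 1.091349 × 10^-5
  → Var(ȳ_str) = 0.023821516.
Var(ȳ_srs) = (1 − 1592/13705)·67.66/1592 = 0.037563116.
deff = 0.023821516 / 0.037563116 = 0.6342.

0.6342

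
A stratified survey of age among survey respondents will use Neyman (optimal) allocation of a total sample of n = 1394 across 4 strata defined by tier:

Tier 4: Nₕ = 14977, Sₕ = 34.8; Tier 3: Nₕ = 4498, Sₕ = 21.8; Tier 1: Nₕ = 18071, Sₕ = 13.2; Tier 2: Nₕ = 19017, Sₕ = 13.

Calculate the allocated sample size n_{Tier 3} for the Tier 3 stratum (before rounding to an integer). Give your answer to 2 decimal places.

Neyman allocation: nₕ = n·NₕSₕ / Σⱼ NⱼSⱼ.
Σ NⱼSⱼ = 14977·34.8 + 4498·21.8 + 18071·13.2 + 19017·13 = 1.1050142 × 10^6.
n_{Tier 3} = 1394·4498·21.8 / (1.1050142 × 10^6) = 123.70.

123.70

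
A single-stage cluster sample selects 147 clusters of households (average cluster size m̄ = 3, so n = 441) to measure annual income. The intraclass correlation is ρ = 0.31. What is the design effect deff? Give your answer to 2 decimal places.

deff = 1 + (3 − 1)·0.31 = 1 + 0.62 = 1.62.

1.62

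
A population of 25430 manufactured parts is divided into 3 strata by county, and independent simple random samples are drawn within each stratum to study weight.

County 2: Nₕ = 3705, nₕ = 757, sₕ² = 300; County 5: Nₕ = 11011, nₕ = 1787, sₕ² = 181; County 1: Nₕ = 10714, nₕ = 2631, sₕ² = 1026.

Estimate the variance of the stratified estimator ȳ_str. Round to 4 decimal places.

Var(ȳ_str) = Σₕ Wₕ²(1 − fₕ)sₕ²/nₕ with Wₕ = Nₕ/N, N = 25430.
County 2: Wₕ = 0.14569406; term = 0.14569406²·(1 − 0.20431849)·300/757 = 0.0066934242.
County 5: Wₕ = 0.43299253; term = 0.43299253²·(1 − 0.16229225)·181/1787 = 0.015907699.
County 1: Wₕ = 0.42131341; term = 0.42131341²·(1 − 0.24556655)·1026/2631 = 0.052222543.
Sum = 0.074823666.

0.0748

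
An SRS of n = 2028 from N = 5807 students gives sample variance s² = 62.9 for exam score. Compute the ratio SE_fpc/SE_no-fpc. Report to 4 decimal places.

0.8067

f = n/N = 2028/5807 = 0.34923368.
SE_no-fpc = √(s²/n) = 0.17611297; SE_fpc = √((1−f)s²/n) = 0.14207049.
Ratio = √(1−f) = 0.80670088.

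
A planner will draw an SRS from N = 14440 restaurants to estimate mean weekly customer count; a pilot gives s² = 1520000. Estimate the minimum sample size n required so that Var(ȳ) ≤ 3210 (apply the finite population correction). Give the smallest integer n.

459

Without fpc, n₀ = s²/D = 1520000/3210 = 473.5202.
With fpc, (1 − n/N)·s²/n ≤ D requires n ≥ n₀/(1 + n₀/N) = 473.5202/(1 + 473.5202/14440) = 458.4854.
Rounding up, n = 459.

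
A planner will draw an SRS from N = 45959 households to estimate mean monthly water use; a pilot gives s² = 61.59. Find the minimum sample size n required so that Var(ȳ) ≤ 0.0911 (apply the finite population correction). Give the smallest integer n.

667

Without fpc, n₀ = s²/D = 61.59/0.0911 = 676.0703.
With fpc, (1 − n/N)·s²/n ≤ D requires n ≥ n₀/(1 + n₀/N) = 676.0703/(1 + 676.0703/45959) = 666.2693.
Rounding up, n = 667.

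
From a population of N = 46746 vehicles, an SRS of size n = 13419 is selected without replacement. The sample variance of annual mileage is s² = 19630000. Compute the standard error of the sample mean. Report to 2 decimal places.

32.29

Under SRS without replacement, Var(ȳ) = (1 − f)·s²/n with f = n/N = 13419/46746 = 0.28706199.
Var(ȳ) = (1 − 0.28706199)·19630000/13419 = 0.71293801·1462.8512 = 1042.9222.
SE(ȳ) = √(1042.9222) = 32.29.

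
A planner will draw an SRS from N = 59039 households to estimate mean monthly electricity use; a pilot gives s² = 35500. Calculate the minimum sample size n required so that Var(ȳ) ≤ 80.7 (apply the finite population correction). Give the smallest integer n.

437

Without fpc, n₀ = s²/D = 35500/80.7 = 439.9009.
With fpc, (1 − n/N)·s²/n ≤ D requires n ≥ n₀/(1 + n₀/N) = 439.9009/(1 + 439.9009/59039) = 436.6474.
Rounding up, n = 437.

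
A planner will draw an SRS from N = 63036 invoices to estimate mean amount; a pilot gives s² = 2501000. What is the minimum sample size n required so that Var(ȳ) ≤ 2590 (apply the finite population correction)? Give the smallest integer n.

Without fpc, n₀ = s²/D = 2501000/2590 = 965.6371.
With fpc, (1 − n/N)·s²/n ≤ D requires n ≥ n₀/(1 + n₀/N) = 965.6371/(1 + 965.6371/63036) = 951.0679.
Rounding up, n = 952.

952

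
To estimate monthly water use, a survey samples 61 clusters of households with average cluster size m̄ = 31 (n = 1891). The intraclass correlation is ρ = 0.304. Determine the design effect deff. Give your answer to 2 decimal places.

10.12

deff = 1 + (31 − 1)·0.304 = 1 + 9.12 = 10.12.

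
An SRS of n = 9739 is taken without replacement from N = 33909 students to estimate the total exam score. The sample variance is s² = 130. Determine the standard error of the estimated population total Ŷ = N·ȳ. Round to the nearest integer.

3308

Var(Ŷ) = N²·Var(ȳ) = N²·(1 − n/N)·s²/n.
f = 9739/33909 = 0.28720989; Var(ȳ) = 0.71279011·130/9739 = 0.0095146026.
Var(Ŷ) = 33909² · 0.0095146026 = 1.0940083 × 10^7.
SE(Ŷ) = √(1.0940083 × 10^7) = 3308.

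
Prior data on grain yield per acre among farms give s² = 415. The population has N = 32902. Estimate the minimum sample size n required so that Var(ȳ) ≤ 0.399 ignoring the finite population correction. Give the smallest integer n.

Without fpc, n₀ = s²/D = 415/0.399 = 1040.1003.
Rounding up, n = 1041.

1041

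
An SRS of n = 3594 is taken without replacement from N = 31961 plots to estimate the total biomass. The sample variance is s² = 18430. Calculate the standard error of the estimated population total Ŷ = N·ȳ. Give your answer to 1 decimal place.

68185.3

Var(Ŷ) = N²·Var(ȳ) = N²·(1 − n/N)·s²/n.
f = 3594/31961 = 0.11244955; Var(ȳ) = 0.88755045·18430/3594 = 4.5513508.
Var(Ŷ) = 31961² · 4.5513508 = 4.64923 × 10^9.
SE(Ŷ) = √(4.64923 × 10^9) = 68185.3.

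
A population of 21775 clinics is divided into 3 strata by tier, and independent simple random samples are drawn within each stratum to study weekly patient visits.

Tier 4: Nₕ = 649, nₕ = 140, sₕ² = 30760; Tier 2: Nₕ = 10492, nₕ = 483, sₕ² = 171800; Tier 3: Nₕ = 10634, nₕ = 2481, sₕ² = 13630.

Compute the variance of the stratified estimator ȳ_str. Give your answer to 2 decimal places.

Var(ȳ_str) = Σₕ Wₕ²(1 − fₕ)sₕ²/nₕ with Wₕ = Nₕ/N, N = 21775.
Tier 4: Wₕ = 0.02980482; term = 0.02980482²·(1 − 0.21571649)·30760/140 = 0.15307506.
Tier 2: Wₕ = 0.48183697; term = 0.48183697²·(1 − 0.04603507)·171800/483 = 78.778675.
Tier 3: Wₕ = 0.48835821; term = 0.48835821²·(1 − 0.23330826)·13630/2481 = 1.0045391.
Sum = 79.936289.

79.94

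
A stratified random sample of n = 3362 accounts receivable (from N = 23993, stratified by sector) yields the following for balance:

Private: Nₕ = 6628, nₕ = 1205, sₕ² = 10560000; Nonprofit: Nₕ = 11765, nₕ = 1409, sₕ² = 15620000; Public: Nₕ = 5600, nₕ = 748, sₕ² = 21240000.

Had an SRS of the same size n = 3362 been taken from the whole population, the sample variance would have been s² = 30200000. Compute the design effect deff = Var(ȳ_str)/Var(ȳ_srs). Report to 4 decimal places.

0.5481

Var(ȳ_str) = Σ Wₕ²(1−fₕ)sₕ²/nₕ with Wₕ = Nₕ/23993:
  Private: (6628/23993)²·(1−1205/6628)·10560000/1205 = 547.17956
  Nonprofit: (11765/23993)²·(1−1409/11765)·15620000/1409 = 2346.3074
  Public: (5600/23993)²·(1−748/5600)·21240000/748 = 1340.271
  → Var(ȳ_str) = 4233.758.
Var(ȳ_srs) = (1 − 3362/23993)·30200000/3362 = 7724.0479.
deff = 4233.758 / 7724.0479 = 0.5481.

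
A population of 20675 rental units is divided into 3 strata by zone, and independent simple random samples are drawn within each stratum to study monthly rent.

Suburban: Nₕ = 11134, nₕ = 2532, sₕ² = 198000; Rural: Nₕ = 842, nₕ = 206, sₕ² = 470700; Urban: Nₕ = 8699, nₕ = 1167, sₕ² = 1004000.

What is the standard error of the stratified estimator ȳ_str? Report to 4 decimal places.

12.3392

Var(ȳ_str) = Σₕ Wₕ²(1 − fₕ)sₕ²/nₕ with Wₕ = Nₕ/N, N = 20675.
Suburban: Wₕ = 0.53852479; term = 0.53852479²·(1 − 0.22741153)·198000/2532 = 17.521089.
Rural: Wₕ = 0.04072551; term = 0.04072551²·(1 − 0.24465558)·470700/206 = 2.8625636.
Urban: Wₕ = 0.42074970; term = 0.42074970²·(1 − 0.13415335)·1004000/1167 = 131.87166.
Sum = 152.25531.
SE = √(152.25531) = 12.3392.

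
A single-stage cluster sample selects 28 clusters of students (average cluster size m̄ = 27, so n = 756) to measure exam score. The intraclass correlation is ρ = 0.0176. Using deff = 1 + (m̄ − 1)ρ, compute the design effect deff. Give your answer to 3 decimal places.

1.458

deff = 1 + (27 − 1)·0.0176 = 1 + 0.4576 = 1.4576.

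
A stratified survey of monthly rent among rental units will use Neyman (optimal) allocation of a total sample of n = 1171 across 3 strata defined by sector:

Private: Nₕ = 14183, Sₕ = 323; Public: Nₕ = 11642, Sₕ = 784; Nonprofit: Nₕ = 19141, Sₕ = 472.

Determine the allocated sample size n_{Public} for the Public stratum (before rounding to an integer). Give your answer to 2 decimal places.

Neyman allocation: nₕ = n·NₕSₕ / Σⱼ NⱼSⱼ.
Σ NⱼSⱼ = 14183·323 + 11642·784 + 19141·472 = 2.2742989 × 10^7.
n_{Public} = 1171·11642·784 / (2.2742989 × 10^7) = 469.95.

469.95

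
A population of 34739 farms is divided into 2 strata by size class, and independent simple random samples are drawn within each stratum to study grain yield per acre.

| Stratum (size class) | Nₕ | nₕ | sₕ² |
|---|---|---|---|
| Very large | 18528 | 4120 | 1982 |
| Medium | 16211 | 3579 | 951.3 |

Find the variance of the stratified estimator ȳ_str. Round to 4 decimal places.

0.1515

Var(ȳ_str) = Σₕ Wₕ²(1 − fₕ)sₕ²/nₕ with Wₕ = Nₕ/N, N = 34739.
Very large: Wₕ = 0.53334869; term = 0.53334869²·(1 − 0.22236615)·1982/4120 = 0.10641529.
Medium: Wₕ = 0.46665131; term = 0.46665131²·(1 − 0.22077602)·951.3/3579 = 0.045102758.
Sum = 0.15151805.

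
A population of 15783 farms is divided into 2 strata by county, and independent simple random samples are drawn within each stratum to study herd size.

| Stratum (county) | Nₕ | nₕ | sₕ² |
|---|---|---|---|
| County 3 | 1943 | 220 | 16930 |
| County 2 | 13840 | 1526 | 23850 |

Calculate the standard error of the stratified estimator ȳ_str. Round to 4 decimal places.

3.4245

Var(ȳ_str) = Σₕ Wₕ²(1 − fₕ)sₕ²/nₕ with Wₕ = Nₕ/N, N = 15783.
County 3: Wₕ = 0.12310714; term = 0.12310714²·(1 − 0.11322697)·16930/220 = 1.0342207.
County 2: Wₕ = 0.87689286; term = 0.87689286²·(1 − 0.11026012)·23850/1526 = 10.692764.
Sum = 11.726985.
SE = √(11.726985) = 3.4245.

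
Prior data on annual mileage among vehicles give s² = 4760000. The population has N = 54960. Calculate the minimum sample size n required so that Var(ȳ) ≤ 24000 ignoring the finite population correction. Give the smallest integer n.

199

Without fpc, n₀ = s²/D = 4760000/24000 = 198.3333.
Rounding up, n = 199.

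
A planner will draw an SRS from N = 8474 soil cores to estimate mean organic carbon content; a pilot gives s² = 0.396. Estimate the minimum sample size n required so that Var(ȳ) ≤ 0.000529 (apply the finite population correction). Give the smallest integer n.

688

Without fpc, n₀ = s²/D = 0.396/0.000529 = 748.5822.
With fpc, (1 − n/N)·s²/n ≤ D requires n ≥ n₀/(1 + n₀/N) = 748.5822/(1 + 748.5822/8474) = 687.8210.
Rounding up, n = 688.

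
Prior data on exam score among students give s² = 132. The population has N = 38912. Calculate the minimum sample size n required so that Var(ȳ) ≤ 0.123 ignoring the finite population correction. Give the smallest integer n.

1074

Without fpc, n₀ = s²/D = 132/0.123 = 1073.1707.
Rounding up, n = 1074.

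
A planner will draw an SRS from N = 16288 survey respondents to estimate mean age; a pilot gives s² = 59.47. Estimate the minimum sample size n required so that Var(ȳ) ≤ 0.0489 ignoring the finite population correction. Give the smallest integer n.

Without fpc, n₀ = s²/D = 59.47/0.0489 = 1216.1554.
Rounding up, n = 1217.

1217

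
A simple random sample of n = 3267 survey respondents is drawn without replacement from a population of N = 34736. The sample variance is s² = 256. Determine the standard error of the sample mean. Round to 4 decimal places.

0.2664

Under SRS without replacement, Var(ȳ) = (1 − f)·s²/n with f = n/N = 3267/34736 = 0.09405228.
Var(ȳ) = (1 − 0.09405228)·256/3267 = 0.90594772·0.078359351 = 0.070989475.
SE(ȳ) = √(0.070989475) = 0.2664.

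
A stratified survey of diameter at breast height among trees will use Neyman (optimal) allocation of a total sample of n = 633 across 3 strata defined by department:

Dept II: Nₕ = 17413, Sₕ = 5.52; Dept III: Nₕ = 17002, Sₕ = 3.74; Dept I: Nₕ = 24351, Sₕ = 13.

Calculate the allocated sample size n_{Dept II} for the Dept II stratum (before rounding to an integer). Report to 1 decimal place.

127.8

Neyman allocation: nₕ = n·NₕSₕ / Σⱼ NⱼSⱼ.
Σ NⱼSⱼ = 17413·5.52 + 17002·3.74 + 24351·13 = 476270.24.
n_{Dept II} = 633·17413·5.52 / 476270.24 = 127.8.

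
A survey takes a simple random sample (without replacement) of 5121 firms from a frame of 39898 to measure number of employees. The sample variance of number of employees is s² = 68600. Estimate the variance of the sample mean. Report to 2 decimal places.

Under SRS without replacement, Var(ȳ) = (1 − f)·s²/n with f = n/N = 5121/39898 = 0.12835230.
Var(ȳ) = (1 − 0.12835230)·68600/5121 = 0.87164770·13.395821 = 11.676437.

11.68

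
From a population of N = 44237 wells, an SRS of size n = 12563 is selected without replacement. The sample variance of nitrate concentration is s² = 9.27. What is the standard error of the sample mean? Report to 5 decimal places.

0.02299

Under SRS without replacement, Var(ȳ) = (1 − f)·s²/n with f = n/N = 12563/44237 = 0.28399304.
Var(ȳ) = (1 − 0.28399304)·9.27/12563 = 0.71600696·7.3788108 × 10^-4 = 5.2832799 × 10^-4.
SE(ȳ) = √(5.2832799 × 10^-4) = 0.02299.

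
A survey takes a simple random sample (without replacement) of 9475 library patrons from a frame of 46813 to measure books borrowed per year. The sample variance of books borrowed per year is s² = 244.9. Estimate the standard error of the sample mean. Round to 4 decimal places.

0.1436

Under SRS without replacement, Var(ȳ) = (1 − f)·s²/n with f = n/N = 9475/46813 = 0.20240104.
Var(ȳ) = (1 − 0.20240104)·244.9/9475 = 0.79759896·0.025846966 = 0.020615513.
SE(ȳ) = √(0.020615513) = 0.1436.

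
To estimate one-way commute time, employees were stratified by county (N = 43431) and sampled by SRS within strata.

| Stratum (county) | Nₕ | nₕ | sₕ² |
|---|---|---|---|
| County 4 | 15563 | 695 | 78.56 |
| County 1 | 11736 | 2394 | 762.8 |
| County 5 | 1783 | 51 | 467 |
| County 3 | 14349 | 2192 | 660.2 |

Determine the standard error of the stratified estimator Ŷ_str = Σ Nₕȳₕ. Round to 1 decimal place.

Var(Ŷ_str) = Σₕ Nₕ²(1 − fₕ)sₕ²/nₕ.
County 4: 15563²·(1 − 695/15563)·78.56/695 = 2.6155471 × 10^7.
County 1: 11736²·(1 − 2394/11736)·762.8/2394 = 3.4933854 × 10^7.
County 5: 1783²·(1 − 51/1783)·467/51 = 2.8277821 × 10^7.
County 3: 14349²·(1 − 2192/14349)·660.2/2192 = 5.2539148 × 10^7.
Sum = 1.4190629 × 10^8.
SE = √(1.4190629 × 10^8) = 11912.4.

11912.4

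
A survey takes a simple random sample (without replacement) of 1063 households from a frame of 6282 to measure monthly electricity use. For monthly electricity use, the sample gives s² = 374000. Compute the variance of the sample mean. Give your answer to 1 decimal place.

Under SRS without replacement, Var(ȳ) = (1 − f)·s²/n with f = n/N = 1063/6282 = 0.16921363.
Var(ȳ) = (1 − 0.16921363)·374000/1063 = 0.83078637·351.83443 = 292.29925.

292.3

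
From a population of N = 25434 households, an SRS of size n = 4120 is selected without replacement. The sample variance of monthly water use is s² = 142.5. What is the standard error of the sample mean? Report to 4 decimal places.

0.1702

Under SRS without replacement, Var(ȳ) = (1 − f)·s²/n with f = n/N = 4120/25434 = 0.16198789.
Var(ȳ) = (1 − 0.16198789)·142.5/4120 = 0.83801211·0.034587379 = 0.028984642.
SE(ȳ) = √(0.028984642) = 0.1702.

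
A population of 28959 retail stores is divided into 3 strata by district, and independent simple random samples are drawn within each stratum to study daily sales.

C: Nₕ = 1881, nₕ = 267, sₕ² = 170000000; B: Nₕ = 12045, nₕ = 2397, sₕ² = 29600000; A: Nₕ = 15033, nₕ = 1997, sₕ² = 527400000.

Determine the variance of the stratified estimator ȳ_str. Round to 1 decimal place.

65730.3

Var(ȳ_str) = Σₕ Wₕ²(1 − fₕ)sₕ²/nₕ with Wₕ = Nₕ/N, N = 28959.
C: Wₕ = 0.06495390; term = 0.06495390²·(1 − 0.14194577)·170000000/267 = 2304.9572.
B: Wₕ = 0.41593287; term = 0.41593287²·(1 − 0.19900374)·29600000/2397 = 1711.1995.
A: Wₕ = 0.51911323; term = 0.51911323²·(1 − 0.13284108)·527400000/1997 = 61714.178.
Sum = 65730.335.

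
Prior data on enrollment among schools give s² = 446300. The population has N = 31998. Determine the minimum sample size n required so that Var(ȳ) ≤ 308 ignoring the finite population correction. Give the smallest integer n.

1450

Without fpc, n₀ = s²/D = 446300/308 = 1449.0260.
Rounding up, n = 1450.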